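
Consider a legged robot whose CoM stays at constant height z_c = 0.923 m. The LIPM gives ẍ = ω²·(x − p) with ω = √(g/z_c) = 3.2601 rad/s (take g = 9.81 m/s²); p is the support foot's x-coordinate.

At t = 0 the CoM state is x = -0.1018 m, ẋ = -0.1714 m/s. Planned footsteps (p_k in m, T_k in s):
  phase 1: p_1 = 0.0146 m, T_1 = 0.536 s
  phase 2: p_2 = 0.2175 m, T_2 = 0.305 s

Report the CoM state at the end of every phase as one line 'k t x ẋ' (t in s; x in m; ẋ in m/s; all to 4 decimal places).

phase 1: p=0.0146, T=0.536, ωT=1.747414, cosh=2.956981, sinh=2.782757; start (x,ẋ)=(-0.101800, -0.171400) → end (x,ẋ)=(-0.475896, -1.562815)
phase 2: p=0.2175, T=0.305, ωT=0.994331, cosh=1.536443, sinh=1.166472; start (x,ẋ)=(-0.475896, -1.562815) → end (x,ẋ)=(-1.407043, -5.038033)

1 0.5360 -0.4759 -1.5628
2 0.8410 -1.4070 -5.0380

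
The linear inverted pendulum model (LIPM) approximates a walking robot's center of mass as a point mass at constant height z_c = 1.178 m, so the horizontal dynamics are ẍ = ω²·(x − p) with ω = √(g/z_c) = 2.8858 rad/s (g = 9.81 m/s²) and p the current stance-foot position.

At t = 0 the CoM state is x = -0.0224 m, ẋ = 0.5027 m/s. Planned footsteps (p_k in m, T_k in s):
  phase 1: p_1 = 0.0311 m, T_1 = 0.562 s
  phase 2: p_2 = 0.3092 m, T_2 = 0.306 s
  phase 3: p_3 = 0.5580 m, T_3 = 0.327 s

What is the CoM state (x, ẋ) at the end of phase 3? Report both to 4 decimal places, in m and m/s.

x = 1.1982, ẋ = 2.2770

phase 1: p=0.0311, T=0.562, ωT=1.621820, cosh=2.629916, sinh=2.432377; start (x,ẋ)=(-0.022400, 0.502700) → end (x,ẋ)=(0.314114, 0.946523)
phase 2: p=0.3092, T=0.306, ωT=0.883055, cosh=1.415897, sinh=1.002379; start (x,ẋ)=(0.314114, 0.946523) → end (x,ẋ)=(0.644932, 1.354395)
phase 3: p=0.5580, T=0.327, ωT=0.943657, cosh=1.479281, sinh=1.090079; start (x,ẋ)=(0.644932, 1.354395) → end (x,ẋ)=(1.198204, 2.276995)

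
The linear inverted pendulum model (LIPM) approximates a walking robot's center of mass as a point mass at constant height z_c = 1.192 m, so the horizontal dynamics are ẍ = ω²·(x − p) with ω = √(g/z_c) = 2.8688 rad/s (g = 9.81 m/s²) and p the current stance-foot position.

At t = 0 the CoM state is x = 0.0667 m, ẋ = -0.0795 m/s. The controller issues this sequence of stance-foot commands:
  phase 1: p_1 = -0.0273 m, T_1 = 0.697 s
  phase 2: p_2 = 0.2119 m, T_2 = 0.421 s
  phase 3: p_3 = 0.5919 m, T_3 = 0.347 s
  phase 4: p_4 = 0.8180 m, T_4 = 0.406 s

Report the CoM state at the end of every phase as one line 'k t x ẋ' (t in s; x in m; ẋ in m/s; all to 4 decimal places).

1 0.6970 0.2257 0.6786
2 1.1180 0.5975 1.2972
3 1.4650 1.1288 2.0136
4 1.8710 2.3799 4.8308

phase 1: p=-0.0273, T=0.697, ωT=1.999554, cosh=3.760577, sinh=3.625181; start (x,ẋ)=(0.066700, -0.079500) → end (x,ẋ)=(0.225733, 0.678627)
phase 2: p=0.2119, T=0.421, ωT=1.207765, cosh=1.822431, sinh=1.523566; start (x,ẋ)=(0.225733, 0.678627) → end (x,ẋ)=(0.597517, 1.297213)
phase 3: p=0.5919, T=0.347, ωT=0.995474, cosh=1.537777, sinh=1.168229; start (x,ẋ)=(0.597517, 1.297213) → end (x,ẋ)=(1.128786, 2.013648)
phase 4: p=0.8180, T=0.406, ωT=1.164733, cosh=1.758536, sinh=1.446530; start (x,ẋ)=(1.128786, 2.013648) → end (x,ẋ)=(2.379868, 4.830776)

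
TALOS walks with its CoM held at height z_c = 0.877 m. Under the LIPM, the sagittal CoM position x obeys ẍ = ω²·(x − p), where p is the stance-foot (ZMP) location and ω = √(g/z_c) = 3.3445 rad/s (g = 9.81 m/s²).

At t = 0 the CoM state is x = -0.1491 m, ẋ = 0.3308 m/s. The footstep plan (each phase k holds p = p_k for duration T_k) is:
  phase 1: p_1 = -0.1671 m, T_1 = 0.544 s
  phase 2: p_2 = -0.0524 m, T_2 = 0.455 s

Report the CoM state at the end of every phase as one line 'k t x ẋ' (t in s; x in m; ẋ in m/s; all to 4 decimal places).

1 0.5440 0.1869 1.2278
2 0.9990 1.3224 4.6914

phase 1: p=-0.1671, T=0.544, ωT=1.819408, cosh=3.165164, sinh=3.003042; start (x,ẋ)=(-0.149100, 0.330800) → end (x,ẋ)=(0.186900, 1.227822)
phase 2: p=-0.0524, T=0.455, ωT=1.521748, cosh=2.399276, sinh=2.180946; start (x,ẋ)=(0.186900, 1.227822) → end (x,ẋ)=(1.322408, 4.691379)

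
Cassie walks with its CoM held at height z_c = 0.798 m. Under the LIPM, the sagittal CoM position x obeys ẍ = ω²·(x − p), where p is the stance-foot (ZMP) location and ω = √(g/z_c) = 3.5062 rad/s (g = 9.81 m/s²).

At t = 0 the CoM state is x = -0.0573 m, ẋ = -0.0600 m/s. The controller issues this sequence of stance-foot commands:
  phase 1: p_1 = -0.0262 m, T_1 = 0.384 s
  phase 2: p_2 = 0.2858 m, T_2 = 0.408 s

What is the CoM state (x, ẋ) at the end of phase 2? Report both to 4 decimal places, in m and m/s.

phase 1: p=-0.0262, T=0.384, ωT=1.346381, cosh=2.051835, sinh=1.791655; start (x,ẋ)=(-0.057300, -0.060000) → end (x,ẋ)=(-0.120672, -0.318477)
phase 2: p=0.2858, T=0.408, ωT=1.430530, cosh=2.210048, sinh=1.970865; start (x,ẋ)=(-0.120672, -0.318477) → end (x,ẋ)=(-0.791541, -3.512671)

x = -0.7915, ẋ = -3.5127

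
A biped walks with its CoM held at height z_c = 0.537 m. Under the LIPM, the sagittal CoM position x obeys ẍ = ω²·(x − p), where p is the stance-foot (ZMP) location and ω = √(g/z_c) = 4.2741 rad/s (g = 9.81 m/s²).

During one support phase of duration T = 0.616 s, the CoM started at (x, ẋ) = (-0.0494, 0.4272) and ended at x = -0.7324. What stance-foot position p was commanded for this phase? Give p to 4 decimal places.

ωT = 4.2741·0.616 = 2.632846; cosh(ωT) = 6.992589, sinh(ωT) = 6.920716
x(T) = p + (x₀−p)·cosh(ωT) + (ẋ₀/ω)·sinh(ωT) ⇒ p·(1 − cosh) = x(T) − x₀·cosh − (ẋ₀/ω)·sinh
numerator   = -0.7324 − (-0.0494)·6.992589 − (0.4272/4.2741)·6.920716 = -1.078698
denominator = 1 − 6.992589 = -5.992589
p = -1.078698 / -5.992589 = 0.1800

p = 0.1800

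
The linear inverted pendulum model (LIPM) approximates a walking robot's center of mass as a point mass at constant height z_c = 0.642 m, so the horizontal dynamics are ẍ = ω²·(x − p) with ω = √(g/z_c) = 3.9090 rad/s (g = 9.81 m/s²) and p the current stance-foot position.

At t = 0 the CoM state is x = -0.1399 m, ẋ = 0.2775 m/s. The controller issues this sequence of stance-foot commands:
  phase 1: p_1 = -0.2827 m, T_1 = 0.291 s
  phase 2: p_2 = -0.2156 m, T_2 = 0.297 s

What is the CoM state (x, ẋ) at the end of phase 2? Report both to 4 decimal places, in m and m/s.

x = 0.7350, ẋ = 3.7697

phase 1: p=-0.2827, T=0.291, ωT=1.137519, cosh=1.719817, sinh=1.399203; start (x,ẋ)=(-0.139900, 0.277500) → end (x,ẋ)=(0.062219, 1.258292)
phase 2: p=-0.2156, T=0.297, ωT=1.160973, cosh=1.753110, sinh=1.439929; start (x,ẋ)=(0.062219, 1.258292) → end (x,ẋ)=(0.734955, 3.769681)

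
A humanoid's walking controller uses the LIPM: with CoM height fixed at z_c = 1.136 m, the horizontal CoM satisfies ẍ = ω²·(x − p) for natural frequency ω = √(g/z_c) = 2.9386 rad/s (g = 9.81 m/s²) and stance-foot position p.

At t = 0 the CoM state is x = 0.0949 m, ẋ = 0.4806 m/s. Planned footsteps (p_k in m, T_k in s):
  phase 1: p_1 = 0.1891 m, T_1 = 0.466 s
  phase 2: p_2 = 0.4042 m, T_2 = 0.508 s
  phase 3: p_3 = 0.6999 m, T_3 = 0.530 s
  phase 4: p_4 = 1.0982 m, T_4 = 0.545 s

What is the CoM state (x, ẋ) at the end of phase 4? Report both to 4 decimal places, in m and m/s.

x = -0.3994, ẋ = -4.1201

phase 1: p=0.1891, T=0.466, ωT=1.369388, cosh=2.093602, sinh=1.839339; start (x,ẋ)=(0.094900, 0.480600) → end (x,ẋ)=(0.292702, 0.497026)
phase 2: p=0.4042, T=0.508, ωT=1.492809, cosh=2.337158, sinh=2.112418; start (x,ẋ)=(0.292702, 0.497026) → end (x,ẋ)=(0.500899, 0.469497)
phase 3: p=0.6999, T=0.530, ωT=1.557458, cosh=2.478705, sinh=2.268034; start (x,ẋ)=(0.500899, 0.469497) → end (x,ẋ)=(0.568997, -0.162566)
phase 4: p=1.0982, T=0.545, ωT=1.601537, cosh=2.581119, sinh=2.379532; start (x,ẋ)=(0.568997, -0.162566) → end (x,ẋ)=(-0.399375, -4.120054)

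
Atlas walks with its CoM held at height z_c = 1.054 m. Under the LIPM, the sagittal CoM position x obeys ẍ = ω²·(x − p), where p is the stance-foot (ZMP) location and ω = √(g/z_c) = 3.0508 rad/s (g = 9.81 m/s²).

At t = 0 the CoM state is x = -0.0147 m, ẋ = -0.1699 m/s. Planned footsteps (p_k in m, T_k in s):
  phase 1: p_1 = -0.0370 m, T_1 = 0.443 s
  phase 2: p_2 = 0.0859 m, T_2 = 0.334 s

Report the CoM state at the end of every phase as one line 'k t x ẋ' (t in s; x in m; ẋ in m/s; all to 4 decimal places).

phase 1: p=-0.0370, T=0.443, ωT=1.351504, cosh=2.061042, sinh=1.802191; start (x,ẋ)=(-0.014700, -0.169900) → end (x,ẋ)=(-0.091403, -0.227563)
phase 2: p=0.0859, T=0.334, ωT=1.018967, cosh=1.565650, sinh=1.204682; start (x,ẋ)=(-0.091403, -0.227563) → end (x,ẋ)=(-0.281554, -1.007917)

1 0.4430 -0.0914 -0.2276
2 0.7770 -0.2816 -1.0079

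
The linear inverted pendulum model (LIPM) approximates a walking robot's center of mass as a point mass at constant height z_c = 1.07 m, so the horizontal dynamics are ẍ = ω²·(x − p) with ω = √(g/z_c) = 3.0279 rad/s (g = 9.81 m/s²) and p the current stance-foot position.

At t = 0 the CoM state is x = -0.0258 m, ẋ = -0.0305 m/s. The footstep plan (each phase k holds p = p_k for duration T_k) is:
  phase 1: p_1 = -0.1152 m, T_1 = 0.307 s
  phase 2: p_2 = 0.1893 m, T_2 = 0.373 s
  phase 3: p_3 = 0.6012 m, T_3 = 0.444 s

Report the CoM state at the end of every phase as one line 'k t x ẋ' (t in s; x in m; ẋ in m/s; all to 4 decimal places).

phase 1: p=-0.1152, T=0.307, ωT=0.929565, cosh=1.464066, sinh=1.069341; start (x,ẋ)=(-0.025800, -0.030500) → end (x,ẋ)=(0.004916, 0.244810)
phase 2: p=0.1893, T=0.373, ωT=1.129407, cosh=1.708523, sinh=1.385298; start (x,ẋ)=(0.004916, 0.244810) → end (x,ẋ)=(-0.013721, -0.355142)
phase 3: p=0.6012, T=0.444, ωT=1.344388, cosh=2.048268, sinh=1.787569; start (x,ẋ)=(-0.013721, -0.355142) → end (x,ẋ)=(-0.867986, -4.055732)

1 0.3070 0.0049 0.2448
2 0.6800 -0.0137 -0.3551
3 1.1240 -0.8680 -4.0557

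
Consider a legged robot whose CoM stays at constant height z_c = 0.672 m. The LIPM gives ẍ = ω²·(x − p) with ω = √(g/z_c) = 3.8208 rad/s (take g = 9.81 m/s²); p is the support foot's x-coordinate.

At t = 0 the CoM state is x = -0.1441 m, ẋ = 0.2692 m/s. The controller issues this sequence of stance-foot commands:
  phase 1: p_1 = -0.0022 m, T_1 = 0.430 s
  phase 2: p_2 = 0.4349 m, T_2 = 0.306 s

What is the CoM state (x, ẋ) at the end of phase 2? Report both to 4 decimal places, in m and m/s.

phase 1: p=-0.0022, T=0.430, ωT=1.642944, cosh=2.681889, sinh=2.488479; start (x,ẋ)=(-0.144100, 0.269200) → end (x,ẋ)=(-0.207431, -0.627218)
phase 2: p=0.4349, T=0.306, ωT=1.169165, cosh=1.764965, sinh=1.454338; start (x,ẋ)=(-0.207431, -0.627218) → end (x,ẋ)=(-0.937533, -4.676279)

x = -0.9375, ẋ = -4.6763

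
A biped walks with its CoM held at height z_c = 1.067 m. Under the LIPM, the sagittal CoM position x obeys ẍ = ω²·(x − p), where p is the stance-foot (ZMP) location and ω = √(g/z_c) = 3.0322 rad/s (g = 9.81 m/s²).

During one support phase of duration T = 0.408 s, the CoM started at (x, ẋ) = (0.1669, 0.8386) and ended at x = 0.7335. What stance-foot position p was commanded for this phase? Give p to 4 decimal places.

ωT = 3.0322·0.408 = 1.237138; cosh(ωT) = 1.867975, sinh(ωT) = 1.577761
x(T) = p + (x₀−p)·cosh(ωT) + (ẋ₀/ω)·sinh(ωT) ⇒ p·(1 − cosh) = x(T) − x₀·cosh − (ẋ₀/ω)·sinh
numerator   = 0.7335 − (0.1669)·1.867975 − (0.8386/3.0322)·1.577761 = -0.014618
denominator = 1 − 1.867975 = -0.867975
p = -0.014618 / -0.867975 = 0.0168

p = 0.0168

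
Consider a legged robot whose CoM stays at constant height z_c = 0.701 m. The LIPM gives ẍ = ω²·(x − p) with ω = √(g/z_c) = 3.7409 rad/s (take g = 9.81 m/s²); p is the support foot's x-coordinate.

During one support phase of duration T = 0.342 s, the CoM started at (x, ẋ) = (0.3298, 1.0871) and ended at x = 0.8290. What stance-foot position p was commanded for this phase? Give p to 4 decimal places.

ωT = 3.7409·0.342 = 1.279388; cosh(ωT) = 1.936323, sinh(ωT) = 1.658115
x(T) = p + (x₀−p)·cosh(ωT) + (ẋ₀/ω)·sinh(ωT) ⇒ p·(1 − cosh) = x(T) − x₀·cosh − (ẋ₀/ω)·sinh
numerator   = 0.8290 − (0.3298)·1.936323 − (1.0871/3.7409)·1.658115 = -0.291445
denominator = 1 − 1.936323 = -0.936323
p = -0.291445 / -0.936323 = 0.3113

p = 0.3113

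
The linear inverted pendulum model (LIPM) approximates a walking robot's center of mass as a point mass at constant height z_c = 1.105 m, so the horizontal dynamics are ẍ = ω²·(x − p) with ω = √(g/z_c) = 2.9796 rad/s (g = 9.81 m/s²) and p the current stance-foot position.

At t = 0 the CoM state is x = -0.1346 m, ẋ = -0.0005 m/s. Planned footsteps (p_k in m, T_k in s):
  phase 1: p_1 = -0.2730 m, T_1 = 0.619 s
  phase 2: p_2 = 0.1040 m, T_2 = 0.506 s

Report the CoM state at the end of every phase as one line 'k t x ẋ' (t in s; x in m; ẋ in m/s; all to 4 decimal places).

1 0.6190 0.1751 1.2697
2 1.1250 1.1874 3.4624

phase 1: p=-0.2730, T=0.619, ωT=1.844372, cosh=3.241127, sinh=3.083002; start (x,ẋ)=(-0.134600, -0.000500) → end (x,ẋ)=(0.175055, 1.269738)
phase 2: p=0.1040, T=0.506, ωT=1.507678, cosh=2.368827, sinh=2.147403; start (x,ẋ)=(0.175055, 1.269738) → end (x,ẋ)=(1.187418, 3.462425)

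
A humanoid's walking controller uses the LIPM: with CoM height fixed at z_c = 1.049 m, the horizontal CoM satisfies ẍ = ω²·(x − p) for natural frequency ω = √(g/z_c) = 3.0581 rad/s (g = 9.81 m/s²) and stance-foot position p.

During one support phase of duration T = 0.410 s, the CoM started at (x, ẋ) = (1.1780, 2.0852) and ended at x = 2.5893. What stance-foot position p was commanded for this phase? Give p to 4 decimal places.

p = 0.8269

ωT = 3.0581·0.410 = 1.253821; cosh(ωT) = 1.894559, sinh(ωT) = 1.609146
x(T) = p + (x₀−p)·cosh(ωT) + (ẋ₀/ω)·sinh(ωT) ⇒ p·(1 − cosh) = x(T) − x₀·cosh − (ẋ₀/ω)·sinh
numerator   = 2.5893 − (1.1780)·1.894559 − (2.0852/3.0581)·1.609146 = -0.739705
denominator = 1 − 1.894559 = -0.894559
p = -0.739705 / -0.894559 = 0.8269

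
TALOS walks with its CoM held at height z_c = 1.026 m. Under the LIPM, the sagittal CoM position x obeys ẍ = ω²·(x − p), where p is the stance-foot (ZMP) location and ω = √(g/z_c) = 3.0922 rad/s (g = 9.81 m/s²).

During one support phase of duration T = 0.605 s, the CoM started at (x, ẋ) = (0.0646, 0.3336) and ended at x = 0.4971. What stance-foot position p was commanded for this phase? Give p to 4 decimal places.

ωT = 3.0922·0.605 = 1.870781; cosh(ωT) = 3.323685, sinh(ωT) = 3.169681
x(T) = p + (x₀−p)·cosh(ωT) + (ẋ₀/ω)·sinh(ωT) ⇒ p·(1 − cosh) = x(T) − x₀·cosh − (ẋ₀/ω)·sinh
numerator   = 0.4971 − (0.0646)·3.323685 − (0.3336/3.0922)·3.169681 = -0.059569
denominator = 1 − 3.323685 = -2.323685
p = -0.059569 / -2.323685 = 0.0256

p = 0.0256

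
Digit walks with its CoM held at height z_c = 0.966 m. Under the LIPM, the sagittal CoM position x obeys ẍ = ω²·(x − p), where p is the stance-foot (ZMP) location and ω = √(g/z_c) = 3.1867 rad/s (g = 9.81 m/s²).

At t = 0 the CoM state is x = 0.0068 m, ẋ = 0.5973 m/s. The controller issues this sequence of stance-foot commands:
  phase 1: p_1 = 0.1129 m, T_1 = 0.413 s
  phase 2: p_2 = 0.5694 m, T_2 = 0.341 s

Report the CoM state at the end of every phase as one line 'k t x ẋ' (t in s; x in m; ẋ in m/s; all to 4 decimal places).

phase 1: p=0.1129, T=0.413, ωT=1.316107, cosh=1.998527, sinh=1.730350; start (x,ẋ)=(0.006800, 0.597300) → end (x,ẋ)=(0.225185, 0.608674)
phase 2: p=0.5694, T=0.341, ωT=1.086665, cosh=1.650855, sinh=1.313515; start (x,ẋ)=(0.225185, 0.608674) → end (x,ẋ)=(0.252038, -0.435977)

1 0.4130 0.2252 0.6087
2 0.7540 0.2520 -0.4360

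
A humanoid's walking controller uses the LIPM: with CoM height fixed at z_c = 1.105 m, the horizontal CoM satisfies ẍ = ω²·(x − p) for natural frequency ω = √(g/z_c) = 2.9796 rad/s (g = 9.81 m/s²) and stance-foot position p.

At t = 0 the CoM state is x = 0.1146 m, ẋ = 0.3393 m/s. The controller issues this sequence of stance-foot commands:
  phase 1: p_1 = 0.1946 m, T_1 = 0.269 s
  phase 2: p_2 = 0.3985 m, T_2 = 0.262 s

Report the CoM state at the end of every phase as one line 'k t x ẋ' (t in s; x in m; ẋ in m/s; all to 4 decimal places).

1 0.2690 0.1889 0.2421
2 0.5310 0.1917 -0.2190

phase 1: p=0.1946, T=0.269, ωT=0.801512, cosh=1.338780, sinh=0.890130; start (x,ẋ)=(0.114600, 0.339300) → end (x,ẋ)=(0.188861, 0.242069)
phase 2: p=0.3985, T=0.262, ωT=0.780655, cosh=1.320504, sinh=0.862398; start (x,ẋ)=(0.188861, 0.242069) → end (x,ẋ)=(0.191734, -0.219036)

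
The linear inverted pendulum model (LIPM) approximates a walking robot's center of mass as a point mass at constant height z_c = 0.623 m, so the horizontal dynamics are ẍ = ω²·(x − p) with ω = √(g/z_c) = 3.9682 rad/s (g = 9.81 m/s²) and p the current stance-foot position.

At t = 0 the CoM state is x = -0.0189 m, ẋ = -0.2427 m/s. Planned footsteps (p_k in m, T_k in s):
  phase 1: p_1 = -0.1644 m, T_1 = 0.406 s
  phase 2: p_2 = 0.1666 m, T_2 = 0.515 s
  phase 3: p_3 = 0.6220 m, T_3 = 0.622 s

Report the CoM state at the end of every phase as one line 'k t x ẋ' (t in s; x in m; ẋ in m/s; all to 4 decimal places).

1 0.4060 0.0674 0.7562
2 0.9210 0.5005 1.4741
3 1.5430 2.0763 5.9367

phase 1: p=-0.1644, T=0.406, ωT=1.611089, cosh=2.603967, sinh=2.404297; start (x,ẋ)=(-0.018900, -0.242700) → end (x,ẋ)=(0.067427, 0.756193)
phase 2: p=0.1666, T=0.515, ωT=2.043623, cosh=3.924041, sinh=3.794482; start (x,ẋ)=(0.067427, 0.756193) → end (x,ẋ)=(0.500532, 1.474066)
phase 3: p=0.6220, T=0.622, ωT=2.468220, cosh=5.943081, sinh=5.858345; start (x,ẋ)=(0.500532, 1.474066) → end (x,ẋ)=(2.076303, 5.936715)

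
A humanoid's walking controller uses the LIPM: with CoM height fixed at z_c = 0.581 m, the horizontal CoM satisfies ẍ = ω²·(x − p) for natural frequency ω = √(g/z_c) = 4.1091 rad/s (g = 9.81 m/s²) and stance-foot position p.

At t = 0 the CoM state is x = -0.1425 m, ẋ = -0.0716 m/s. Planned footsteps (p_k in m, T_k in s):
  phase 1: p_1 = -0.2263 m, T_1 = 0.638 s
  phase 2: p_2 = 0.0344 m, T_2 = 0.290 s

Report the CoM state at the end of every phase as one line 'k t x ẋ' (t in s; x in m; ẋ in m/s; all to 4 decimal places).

phase 1: p=-0.2263, T=0.638, ωT=2.621606, cosh=6.915242, sinh=6.842556; start (x,ẋ)=(-0.142500, -0.071600) → end (x,ẋ)=(0.233968, 1.861052)
phase 2: p=0.0344, T=0.290, ωT=1.191639, cosh=1.798098, sinh=1.494375; start (x,ẋ)=(0.233968, 1.861052) → end (x,ẋ)=(1.070059, 4.571806)

1 0.6380 0.2340 1.8611
2 0.9280 1.0701 4.5718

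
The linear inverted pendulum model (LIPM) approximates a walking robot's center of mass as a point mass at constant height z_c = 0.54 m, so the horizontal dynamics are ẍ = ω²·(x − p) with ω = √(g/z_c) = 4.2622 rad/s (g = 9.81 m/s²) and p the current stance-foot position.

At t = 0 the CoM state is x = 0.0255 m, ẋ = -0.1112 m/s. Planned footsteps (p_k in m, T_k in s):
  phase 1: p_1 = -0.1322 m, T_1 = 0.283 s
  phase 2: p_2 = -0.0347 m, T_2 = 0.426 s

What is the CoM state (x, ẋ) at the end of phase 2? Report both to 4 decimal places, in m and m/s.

phase 1: p=-0.1322, T=0.283, ωT=1.206203, cosh=1.820053, sinh=1.520721; start (x,ẋ)=(0.025500, -0.111200) → end (x,ẋ)=(0.115147, 0.819761)
phase 2: p=-0.0347, T=0.426, ωT=1.815697, cosh=3.154042, sinh=2.991317; start (x,ẋ)=(0.115147, 0.819761) → end (x,ẋ)=(1.013253, 4.496050)

x = 1.0133, ẋ = 4.4961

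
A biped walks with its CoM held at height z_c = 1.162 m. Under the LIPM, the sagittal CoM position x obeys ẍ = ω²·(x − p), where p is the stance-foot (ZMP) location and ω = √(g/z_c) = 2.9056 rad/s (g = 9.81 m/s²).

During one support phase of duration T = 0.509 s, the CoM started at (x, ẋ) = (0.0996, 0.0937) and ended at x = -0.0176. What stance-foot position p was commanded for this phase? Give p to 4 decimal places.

p = 0.2405

ωT = 2.9056·0.509 = 1.478950; cosh(ωT) = 2.308107, sinh(ωT) = 2.080230
x(T) = p + (x₀−p)·cosh(ωT) + (ẋ₀/ω)·sinh(ωT) ⇒ p·(1 − cosh) = x(T) − x₀·cosh − (ẋ₀/ω)·sinh
numerator   = -0.0176 − (0.0996)·2.308107 − (0.0937/2.9056)·2.080230 = -0.314571
denominator = 1 − 2.308107 = -1.308107
p = -0.314571 / -1.308107 = 0.2405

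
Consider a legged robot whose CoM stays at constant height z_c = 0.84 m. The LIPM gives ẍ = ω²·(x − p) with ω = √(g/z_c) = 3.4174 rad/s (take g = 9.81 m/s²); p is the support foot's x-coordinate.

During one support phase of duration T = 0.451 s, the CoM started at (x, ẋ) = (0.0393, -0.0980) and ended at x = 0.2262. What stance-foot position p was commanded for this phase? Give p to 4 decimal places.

ωT = 3.4174·0.451 = 1.541247; cosh(ωT) = 2.442263, sinh(ωT) = 2.228149
x(T) = p + (x₀−p)·cosh(ωT) + (ẋ₀/ω)·sinh(ωT) ⇒ p·(1 − cosh) = x(T) − x₀·cosh − (ẋ₀/ω)·sinh
numerator   = 0.2262 − (0.0393)·2.442263 − (-0.0980/3.4174)·2.228149 = 0.194115
denominator = 1 − 2.442263 = -1.442263
p = 0.194115 / -1.442263 = -0.1346

p = -0.1346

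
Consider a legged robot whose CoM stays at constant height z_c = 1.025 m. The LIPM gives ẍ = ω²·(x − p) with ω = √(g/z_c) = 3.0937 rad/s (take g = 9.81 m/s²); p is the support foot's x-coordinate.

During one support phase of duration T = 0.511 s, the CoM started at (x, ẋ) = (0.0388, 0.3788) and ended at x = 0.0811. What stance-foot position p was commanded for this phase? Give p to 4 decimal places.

p = 0.1971

ωT = 3.0937·0.511 = 1.580881; cosh(ωT) = 2.532514, sinh(ωT) = 2.326720
x(T) = p + (x₀−p)·cosh(ωT) + (ẋ₀/ω)·sinh(ωT) ⇒ p·(1 − cosh) = x(T) − x₀·cosh − (ẋ₀/ω)·sinh
numerator   = 0.0811 − (0.0388)·2.532514 − (0.3788/3.0937)·2.326720 = -0.302051
denominator = 1 − 2.532514 = -1.532514
p = -0.302051 / -1.532514 = 0.1971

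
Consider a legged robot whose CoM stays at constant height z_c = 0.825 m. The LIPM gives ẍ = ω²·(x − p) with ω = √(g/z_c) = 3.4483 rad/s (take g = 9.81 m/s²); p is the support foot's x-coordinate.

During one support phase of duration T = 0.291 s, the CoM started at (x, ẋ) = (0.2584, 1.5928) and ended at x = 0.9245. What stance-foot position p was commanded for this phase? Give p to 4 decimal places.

p = 0.0376

ωT = 3.4483·0.291 = 1.003455; cosh(ωT) = 1.547151, sinh(ωT) = 1.180540
x(T) = p + (x₀−p)·cosh(ωT) + (ẋ₀/ω)·sinh(ωT) ⇒ p·(1 − cosh) = x(T) − x₀·cosh − (ẋ₀/ω)·sinh
numerator   = 0.9245 − (0.2584)·1.547151 − (1.5928/3.4483)·1.180540 = -0.020585
denominator = 1 − 1.547151 = -0.547151
p = -0.020585 / -0.547151 = 0.0376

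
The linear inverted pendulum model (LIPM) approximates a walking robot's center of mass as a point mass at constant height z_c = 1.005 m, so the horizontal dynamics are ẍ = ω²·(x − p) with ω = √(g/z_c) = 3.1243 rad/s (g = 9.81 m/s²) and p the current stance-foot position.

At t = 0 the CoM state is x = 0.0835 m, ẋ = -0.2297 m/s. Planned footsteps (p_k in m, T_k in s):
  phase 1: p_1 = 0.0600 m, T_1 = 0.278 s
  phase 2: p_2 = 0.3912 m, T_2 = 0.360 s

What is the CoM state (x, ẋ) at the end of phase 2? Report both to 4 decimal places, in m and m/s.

x = -0.3495, ẋ = -2.0194

phase 1: p=0.0600, T=0.278, ωT=0.868555, cosh=1.401511, sinh=0.981954; start (x,ẋ)=(0.083500, -0.229700) → end (x,ẋ)=(0.020742, -0.249831)
phase 2: p=0.3912, T=0.360, ωT=1.124748, cosh=1.702088, sinh=1.377353; start (x,ẋ)=(0.020742, -0.249831) → end (x,ẋ)=(-0.349491, -2.019414)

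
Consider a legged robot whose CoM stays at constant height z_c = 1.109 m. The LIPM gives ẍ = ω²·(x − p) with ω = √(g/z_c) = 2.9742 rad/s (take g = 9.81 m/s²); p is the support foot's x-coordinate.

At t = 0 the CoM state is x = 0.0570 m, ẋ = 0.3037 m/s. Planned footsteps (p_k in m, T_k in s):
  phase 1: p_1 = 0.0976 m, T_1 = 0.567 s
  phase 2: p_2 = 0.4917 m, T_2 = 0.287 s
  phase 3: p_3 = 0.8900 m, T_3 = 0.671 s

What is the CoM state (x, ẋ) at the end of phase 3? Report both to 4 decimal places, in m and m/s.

x = -1.1495, ẋ = -5.8325

phase 1: p=0.0976, T=0.567, ωT=1.686371, cosh=2.792521, sinh=2.607330; start (x,ẋ)=(0.057000, 0.303700) → end (x,ẋ)=(0.250462, 0.533247)
phase 2: p=0.4917, T=0.287, ωT=0.853595, cosh=1.386977, sinh=0.961096; start (x,ẋ)=(0.250462, 0.533247) → end (x,ẋ)=(0.329424, 0.050024)
phase 3: p=0.8900, T=0.671, ωT=1.995688, cosh=3.746592, sinh=3.610672; start (x,ẋ)=(0.329424, 0.050024) → end (x,ẋ)=(-1.149519, -5.832525)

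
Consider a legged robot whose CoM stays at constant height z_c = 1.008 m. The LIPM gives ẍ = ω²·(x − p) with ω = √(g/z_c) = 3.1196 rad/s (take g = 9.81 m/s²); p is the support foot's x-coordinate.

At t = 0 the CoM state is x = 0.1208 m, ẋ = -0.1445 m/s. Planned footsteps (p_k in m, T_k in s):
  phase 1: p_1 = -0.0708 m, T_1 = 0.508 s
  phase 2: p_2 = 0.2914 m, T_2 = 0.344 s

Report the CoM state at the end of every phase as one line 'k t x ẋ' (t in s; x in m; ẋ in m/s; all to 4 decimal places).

1 0.5080 0.3079 1.0293
2 0.8520 0.7445 1.7478

phase 1: p=-0.0708, T=0.508, ωT=1.584757, cosh=2.541551, sinh=2.336554; start (x,ẋ)=(0.120800, -0.144500) → end (x,ẋ)=(0.307932, 1.029340)
phase 2: p=0.2914, T=0.344, ωT=1.073142, cosh=1.633244, sinh=1.291311; start (x,ẋ)=(0.307932, 1.029340) → end (x,ẋ)=(0.744480, 1.747760)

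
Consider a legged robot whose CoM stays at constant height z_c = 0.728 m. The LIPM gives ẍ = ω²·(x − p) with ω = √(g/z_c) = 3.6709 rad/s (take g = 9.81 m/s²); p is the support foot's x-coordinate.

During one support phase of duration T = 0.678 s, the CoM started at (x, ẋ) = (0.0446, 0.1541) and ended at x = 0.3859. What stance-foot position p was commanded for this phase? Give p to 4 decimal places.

p = 0.0268

ωT = 3.6709·0.678 = 2.488870; cosh(ωT) = 6.065330, sinh(ωT) = 5.982327
x(T) = p + (x₀−p)·cosh(ωT) + (ẋ₀/ω)·sinh(ωT) ⇒ p·(1 − cosh) = x(T) − x₀·cosh − (ẋ₀/ω)·sinh
numerator   = 0.3859 − (0.0446)·6.065330 − (0.1541/3.6709)·5.982327 = -0.135745
denominator = 1 − 6.065330 = -5.065330
p = -0.135745 / -5.065330 = 0.0268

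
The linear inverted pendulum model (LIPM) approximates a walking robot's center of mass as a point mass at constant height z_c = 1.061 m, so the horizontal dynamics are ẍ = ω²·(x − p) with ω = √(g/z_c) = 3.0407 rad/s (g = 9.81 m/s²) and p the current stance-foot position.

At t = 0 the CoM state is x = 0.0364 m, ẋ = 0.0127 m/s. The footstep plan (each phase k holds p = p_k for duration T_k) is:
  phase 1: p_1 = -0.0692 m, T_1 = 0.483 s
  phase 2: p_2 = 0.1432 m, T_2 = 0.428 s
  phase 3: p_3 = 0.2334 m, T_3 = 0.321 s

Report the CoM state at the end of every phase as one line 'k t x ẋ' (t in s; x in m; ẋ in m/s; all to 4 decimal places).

1 0.4830 0.1809 0.6894
2 0.9110 0.6033 1.5553
3 1.2320 1.3763 3.6374

phase 1: p=-0.0692, T=0.483, ωT=1.468658, cosh=2.286819, sinh=2.056584; start (x,ẋ)=(0.036400, 0.012700) → end (x,ẋ)=(0.180878, 0.689408)
phase 2: p=0.1432, T=0.428, ωT=1.301420, cosh=1.973327, sinh=1.701182; start (x,ẋ)=(0.180878, 0.689408) → end (x,ẋ)=(0.603254, 1.555325)
phase 3: p=0.2334, T=0.321, ωT=0.976065, cosh=1.515391, sinh=1.138600; start (x,ẋ)=(0.603254, 1.555325) → end (x,ẋ)=(1.376270, 3.637412)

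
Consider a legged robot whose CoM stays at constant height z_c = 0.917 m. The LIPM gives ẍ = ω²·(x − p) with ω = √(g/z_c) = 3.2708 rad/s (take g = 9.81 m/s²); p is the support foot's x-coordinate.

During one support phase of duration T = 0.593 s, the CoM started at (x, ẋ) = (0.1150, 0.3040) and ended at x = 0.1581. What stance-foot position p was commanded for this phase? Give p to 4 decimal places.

ωT = 3.2708·0.593 = 1.939584; cosh(ωT) = 3.549812, sinh(ωT) = 3.406048
x(T) = p + (x₀−p)·cosh(ωT) + (ẋ₀/ω)·sinh(ωT) ⇒ p·(1 − cosh) = x(T) − x₀·cosh − (ẋ₀/ω)·sinh
numerator   = 0.1581 − (0.1150)·3.549812 − (0.3040/3.2708)·3.406048 = -0.566699
denominator = 1 − 3.549812 = -2.549812
p = -0.566699 / -2.549812 = 0.2223

p = 0.2223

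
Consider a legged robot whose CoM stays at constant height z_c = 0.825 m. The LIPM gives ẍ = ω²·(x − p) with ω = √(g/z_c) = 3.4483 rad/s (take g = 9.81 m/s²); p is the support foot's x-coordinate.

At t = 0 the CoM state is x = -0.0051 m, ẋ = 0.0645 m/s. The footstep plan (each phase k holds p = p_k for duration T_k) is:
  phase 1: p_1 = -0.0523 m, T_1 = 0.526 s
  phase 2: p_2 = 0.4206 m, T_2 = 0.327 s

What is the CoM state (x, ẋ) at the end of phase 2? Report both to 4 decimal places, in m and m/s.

phase 1: p=-0.0523, T=0.526, ωT=1.813806, cosh=3.148390, sinh=2.985357; start (x,ẋ)=(-0.005100, 0.064500) → end (x,ẋ)=(0.152145, 0.688967)
phase 2: p=0.4206, T=0.327, ωT=1.127594, cosh=1.706014, sinh=1.382203; start (x,ẋ)=(0.152145, 0.688967) → end (x,ẋ)=(0.238774, -0.104137)

x = 0.2388, ẋ = -0.1041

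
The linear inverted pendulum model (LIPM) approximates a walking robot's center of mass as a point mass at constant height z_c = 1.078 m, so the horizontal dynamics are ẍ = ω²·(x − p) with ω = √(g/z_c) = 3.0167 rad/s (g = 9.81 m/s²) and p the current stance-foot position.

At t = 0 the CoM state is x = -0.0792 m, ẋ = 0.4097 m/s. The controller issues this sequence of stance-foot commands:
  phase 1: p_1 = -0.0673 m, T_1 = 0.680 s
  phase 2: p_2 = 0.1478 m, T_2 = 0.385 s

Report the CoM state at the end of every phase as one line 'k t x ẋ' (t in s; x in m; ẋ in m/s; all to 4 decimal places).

1 0.6800 0.4051 1.4824
2 1.0650 1.3071 3.7182

phase 1: p=-0.0673, T=0.680, ωT=2.051356, cosh=3.953501, sinh=3.824941; start (x,ẋ)=(-0.079200, 0.409700) → end (x,ẋ)=(0.405121, 1.482439)
phase 2: p=0.1478, T=0.385, ωT=1.161430, cosh=1.753767, sinh=1.440729; start (x,ẋ)=(0.405121, 1.482439) → end (x,ẋ)=(1.307071, 3.718234)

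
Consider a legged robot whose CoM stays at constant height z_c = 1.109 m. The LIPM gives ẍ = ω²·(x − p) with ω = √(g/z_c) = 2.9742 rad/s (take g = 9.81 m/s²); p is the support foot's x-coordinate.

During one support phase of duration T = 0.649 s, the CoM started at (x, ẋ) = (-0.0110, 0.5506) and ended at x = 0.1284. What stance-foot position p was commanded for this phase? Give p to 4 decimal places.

p = 0.1816

ωT = 2.9742·0.649 = 1.930256; cosh(ωT) = 3.518192, sinh(ωT) = 3.373081
x(T) = p + (x₀−p)·cosh(ωT) + (ẋ₀/ω)·sinh(ωT) ⇒ p·(1 − cosh) = x(T) − x₀·cosh − (ẋ₀/ω)·sinh
numerator   = 0.1284 − (-0.0110)·3.518192 − (0.5506/2.9742)·3.373081 = -0.457343
denominator = 1 − 3.518192 = -2.518192
p = -0.457343 / -2.518192 = 0.1816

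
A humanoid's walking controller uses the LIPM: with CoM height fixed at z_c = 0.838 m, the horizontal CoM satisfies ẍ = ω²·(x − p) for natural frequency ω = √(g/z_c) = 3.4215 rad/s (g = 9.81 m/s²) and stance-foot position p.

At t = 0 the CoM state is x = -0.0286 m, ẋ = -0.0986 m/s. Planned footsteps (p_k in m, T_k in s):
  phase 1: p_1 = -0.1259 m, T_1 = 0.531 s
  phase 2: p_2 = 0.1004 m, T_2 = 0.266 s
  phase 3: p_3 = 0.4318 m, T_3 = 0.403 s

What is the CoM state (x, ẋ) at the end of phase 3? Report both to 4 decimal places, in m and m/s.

phase 1: p=-0.1259, T=0.531, ωT=1.816817, cosh=3.157392, sinh=2.994850; start (x,ẋ)=(-0.028600, -0.098600) → end (x,ẋ)=(0.095009, 0.685702)
phase 2: p=0.1004, T=0.266, ωT=0.910119, cosh=1.443547, sinh=1.041071; start (x,ẋ)=(0.095009, 0.685702) → end (x,ẋ)=(0.301259, 0.970642)
phase 3: p=0.4318, T=0.403, ωT=1.378865, cosh=2.111128, sinh=1.859263; start (x,ẋ)=(0.301259, 0.970642) → end (x,ẋ)=(0.683664, 1.218718)

x = 0.6837, ẋ = 1.2187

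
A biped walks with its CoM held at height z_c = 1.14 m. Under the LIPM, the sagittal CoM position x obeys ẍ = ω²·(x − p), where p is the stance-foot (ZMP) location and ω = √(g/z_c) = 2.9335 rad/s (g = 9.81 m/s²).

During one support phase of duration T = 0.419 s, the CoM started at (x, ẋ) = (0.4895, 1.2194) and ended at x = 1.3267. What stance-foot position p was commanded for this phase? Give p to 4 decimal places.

p = 0.2703

ωT = 2.9335·0.419 = 1.229136; cosh(ωT) = 1.855411, sinh(ωT) = 1.562866
x(T) = p + (x₀−p)·cosh(ωT) + (ẋ₀/ω)·sinh(ωT) ⇒ p·(1 − cosh) = x(T) − x₀·cosh − (ẋ₀/ω)·sinh
numerator   = 1.3267 − (0.4895)·1.855411 − (1.2194/2.9335)·1.562866 = -0.231177
denominator = 1 − 1.855411 = -0.855411
p = -0.231177 / -0.855411 = 0.2703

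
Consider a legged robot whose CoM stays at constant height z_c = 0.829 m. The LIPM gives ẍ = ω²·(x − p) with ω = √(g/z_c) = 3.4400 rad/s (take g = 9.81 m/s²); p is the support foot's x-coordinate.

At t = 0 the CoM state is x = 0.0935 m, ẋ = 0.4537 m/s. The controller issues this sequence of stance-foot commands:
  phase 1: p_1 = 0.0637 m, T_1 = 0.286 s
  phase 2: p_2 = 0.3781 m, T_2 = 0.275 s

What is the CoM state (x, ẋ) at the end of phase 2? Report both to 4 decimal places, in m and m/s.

x = 0.4617, ẋ = 0.7585

phase 1: p=0.0637, T=0.286, ωT=0.983840, cosh=1.524290, sinh=1.150417; start (x,ẋ)=(0.093500, 0.453700) → end (x,ẋ)=(0.260852, 0.809502)
phase 2: p=0.3781, T=0.275, ωT=0.946000, cosh=1.481839, sinh=1.093548; start (x,ẋ)=(0.260852, 0.809502) → end (x,ẋ)=(0.461691, 0.758487)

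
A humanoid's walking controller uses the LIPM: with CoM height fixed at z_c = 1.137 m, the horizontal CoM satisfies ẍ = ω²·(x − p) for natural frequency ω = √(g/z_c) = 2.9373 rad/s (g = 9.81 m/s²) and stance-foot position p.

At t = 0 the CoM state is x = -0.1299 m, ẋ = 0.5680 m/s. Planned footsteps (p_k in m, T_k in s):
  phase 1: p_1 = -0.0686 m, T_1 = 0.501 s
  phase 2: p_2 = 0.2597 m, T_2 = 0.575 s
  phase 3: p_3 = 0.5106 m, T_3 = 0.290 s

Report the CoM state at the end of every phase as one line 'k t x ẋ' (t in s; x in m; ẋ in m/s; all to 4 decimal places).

1 0.5010 0.1898 0.9308
2 1.0760 0.8927 2.0691
3 1.3660 1.7152 3.9421

phase 1: p=-0.0686, T=0.501, ωT=1.471587, cosh=2.292852, sinh=2.063292; start (x,ẋ)=(-0.129900, 0.568000) → end (x,ẋ)=(0.189837, 0.930831)
phase 2: p=0.2597, T=0.575, ωT=1.688947, cosh=2.799247, sinh=2.614533; start (x,ẋ)=(0.189837, 0.930831) → end (x,ẋ)=(0.892682, 2.069101)
phase 3: p=0.5106, T=0.290, ωT=0.851817, cosh=1.385270, sinh=0.958631; start (x,ẋ)=(0.892682, 2.069101) → end (x,ẋ)=(1.715169, 3.942126)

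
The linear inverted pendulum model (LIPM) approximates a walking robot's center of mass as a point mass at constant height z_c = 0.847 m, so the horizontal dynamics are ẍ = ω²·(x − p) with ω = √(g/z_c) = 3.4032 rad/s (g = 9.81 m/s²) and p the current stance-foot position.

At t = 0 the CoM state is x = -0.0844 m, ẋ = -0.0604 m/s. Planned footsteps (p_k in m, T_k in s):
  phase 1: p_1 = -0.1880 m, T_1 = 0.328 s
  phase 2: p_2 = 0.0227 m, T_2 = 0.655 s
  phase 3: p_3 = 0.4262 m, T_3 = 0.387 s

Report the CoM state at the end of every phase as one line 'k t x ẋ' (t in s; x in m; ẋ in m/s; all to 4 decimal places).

phase 1: p=-0.1880, T=0.328, ωT=1.116250, cosh=1.690444, sinh=1.362938; start (x,ẋ)=(-0.084400, -0.060400) → end (x,ẋ)=(-0.037059, 0.378430)
phase 2: p=0.0227, T=0.655, ωT=2.229096, cosh=4.699544, sinh=4.591919; start (x,ẋ)=(-0.037059, 0.378430) → end (x,ẋ)=(0.252472, 0.844575)
phase 3: p=0.4262, T=0.387, ωT=1.317038, cosh=2.000139, sinh=1.732212; start (x,ẋ)=(0.252472, 0.844575) → end (x,ẋ)=(0.508604, 0.665128)

1 0.3280 -0.0371 0.3784
2 0.9830 0.2525 0.8446
3 1.3700 0.5086 0.6651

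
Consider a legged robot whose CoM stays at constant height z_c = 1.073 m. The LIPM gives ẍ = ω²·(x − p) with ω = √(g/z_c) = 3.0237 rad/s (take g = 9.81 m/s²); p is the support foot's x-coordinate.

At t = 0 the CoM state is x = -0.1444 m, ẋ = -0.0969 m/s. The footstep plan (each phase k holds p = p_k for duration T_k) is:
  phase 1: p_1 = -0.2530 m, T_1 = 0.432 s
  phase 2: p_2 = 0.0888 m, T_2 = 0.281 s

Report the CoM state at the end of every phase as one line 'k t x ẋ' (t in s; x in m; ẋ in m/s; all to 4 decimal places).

phase 1: p=-0.2530, T=0.432, ωT=1.306238, cosh=1.981548, sinh=1.710711; start (x,ẋ)=(-0.144400, -0.096900) → end (x,ẋ)=(-0.092627, 0.369741)
phase 2: p=0.0888, T=0.281, ωT=0.849660, cosh=1.383206, sinh=0.955645; start (x,ẋ)=(-0.092627, 0.369741) → end (x,ẋ)=(-0.045293, -0.012821)

1 0.4320 -0.0926 0.3697
2 0.7130 -0.0453 -0.0128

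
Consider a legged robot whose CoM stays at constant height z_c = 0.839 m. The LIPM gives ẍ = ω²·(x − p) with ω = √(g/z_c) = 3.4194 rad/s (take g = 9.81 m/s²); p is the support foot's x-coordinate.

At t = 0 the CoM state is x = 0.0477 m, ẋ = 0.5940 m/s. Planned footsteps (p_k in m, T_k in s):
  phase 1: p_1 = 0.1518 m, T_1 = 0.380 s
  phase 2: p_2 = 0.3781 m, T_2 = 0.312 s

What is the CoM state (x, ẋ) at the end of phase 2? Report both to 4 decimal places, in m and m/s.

phase 1: p=0.1518, T=0.380, ωT=1.299372, cosh=1.969848, sinh=1.697145; start (x,ẋ)=(0.047700, 0.594000) → end (x,ẋ)=(0.241558, 0.565975)
phase 2: p=0.3781, T=0.312, ωT=1.066853, cosh=1.625154, sinh=1.281064; start (x,ẋ)=(0.241558, 0.565975) → end (x,ẋ)=(0.368238, 0.321677)

x = 0.3682, ẋ = 0.3217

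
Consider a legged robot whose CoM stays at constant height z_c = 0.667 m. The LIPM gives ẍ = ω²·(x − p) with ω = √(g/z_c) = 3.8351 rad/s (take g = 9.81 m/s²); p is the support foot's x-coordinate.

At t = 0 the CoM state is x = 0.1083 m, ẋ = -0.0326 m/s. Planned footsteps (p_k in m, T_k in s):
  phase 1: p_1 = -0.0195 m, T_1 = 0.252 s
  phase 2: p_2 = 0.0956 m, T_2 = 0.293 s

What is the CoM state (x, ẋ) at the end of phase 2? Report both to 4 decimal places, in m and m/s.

phase 1: p=-0.0195, T=0.252, ωT=0.966445, cosh=1.504508, sinh=1.124075; start (x,ẋ)=(0.108300, -0.032600) → end (x,ẋ)=(0.163221, 0.501891)
phase 2: p=0.0956, T=0.293, ωT=1.123684, cosh=1.700623, sinh=1.375543; start (x,ẋ)=(0.163221, 0.501891) → end (x,ẋ)=(0.390612, 1.210253)

x = 0.3906, ẋ = 1.2103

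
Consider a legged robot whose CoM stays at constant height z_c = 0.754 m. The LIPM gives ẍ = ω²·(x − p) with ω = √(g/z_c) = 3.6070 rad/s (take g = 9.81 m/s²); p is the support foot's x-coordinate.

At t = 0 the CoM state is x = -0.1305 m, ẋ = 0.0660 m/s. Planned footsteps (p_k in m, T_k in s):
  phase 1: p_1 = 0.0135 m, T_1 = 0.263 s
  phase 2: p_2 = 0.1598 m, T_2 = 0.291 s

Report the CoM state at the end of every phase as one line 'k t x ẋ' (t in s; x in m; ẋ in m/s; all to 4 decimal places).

1 0.2630 -0.1802 -0.4720
2 0.5540 -0.5494 -2.2939

phase 1: p=0.0135, T=0.263, ωT=0.948641, cosh=1.484733, sinh=1.097466; start (x,ẋ)=(-0.130500, 0.066000) → end (x,ẋ)=(-0.180220, -0.472040)
phase 2: p=0.1598, T=0.291, ωT=1.049637, cosh=1.603339, sinh=1.253275; start (x,ẋ)=(-0.180220, -0.472040) → end (x,ẋ)=(-0.549381, -2.293923)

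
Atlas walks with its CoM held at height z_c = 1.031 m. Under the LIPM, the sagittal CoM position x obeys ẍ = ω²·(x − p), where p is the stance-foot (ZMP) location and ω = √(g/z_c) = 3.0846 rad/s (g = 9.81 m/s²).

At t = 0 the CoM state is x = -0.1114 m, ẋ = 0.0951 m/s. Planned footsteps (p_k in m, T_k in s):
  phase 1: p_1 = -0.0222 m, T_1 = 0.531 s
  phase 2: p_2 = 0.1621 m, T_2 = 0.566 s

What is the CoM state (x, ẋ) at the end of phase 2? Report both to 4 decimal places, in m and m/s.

x = -1.2446, ẋ = -4.2273

phase 1: p=-0.0222, T=0.531, ωT=1.637923, cosh=2.669427, sinh=2.475044; start (x,ẋ)=(-0.111400, 0.095100) → end (x,ẋ)=(-0.184006, -0.427137)
phase 2: p=0.1621, T=0.566, ωT=1.745884, cosh=2.952727, sinh=2.778236; start (x,ẋ)=(-0.184006, -0.427137) → end (x,ẋ)=(-1.244569, -4.227258)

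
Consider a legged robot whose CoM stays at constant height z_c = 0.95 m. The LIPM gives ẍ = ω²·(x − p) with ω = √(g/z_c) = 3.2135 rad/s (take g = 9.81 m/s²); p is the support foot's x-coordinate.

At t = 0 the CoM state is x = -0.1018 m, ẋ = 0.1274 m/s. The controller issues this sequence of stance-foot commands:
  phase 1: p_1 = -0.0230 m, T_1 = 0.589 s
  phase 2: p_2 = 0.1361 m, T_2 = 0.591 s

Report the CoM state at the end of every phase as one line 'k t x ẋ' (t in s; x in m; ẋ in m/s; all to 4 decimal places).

1 0.5890 -0.1619 -0.3889
2 1.1800 -1.2767 -4.4548

phase 1: p=-0.0230, T=0.589, ωT=1.892751, cosh=3.394132, sinh=3.243475; start (x,ẋ)=(-0.101800, 0.127400) → end (x,ẋ)=(-0.161869, -0.388913)
phase 2: p=0.1361, T=0.591, ωT=1.899178, cosh=3.415048, sinh=3.265356; start (x,ẋ)=(-0.161869, -0.388913) → end (x,ẋ)=(-1.276668, -4.454813)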